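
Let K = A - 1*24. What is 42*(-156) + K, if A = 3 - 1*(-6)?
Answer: -6567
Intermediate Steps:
A = 9 (A = 3 + 6 = 9)
K = -15 (K = 9 - 1*24 = 9 - 24 = -15)
42*(-156) + K = 42*(-156) - 15 = -6552 - 15 = -6567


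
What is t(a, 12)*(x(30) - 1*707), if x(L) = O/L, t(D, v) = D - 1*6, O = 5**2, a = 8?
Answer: -4237/3 ≈ -1412.3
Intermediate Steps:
O = 25
t(D, v) = -6 + D (t(D, v) = D - 6 = -6 + D)
x(L) = 25/L
t(a, 12)*(x(30) - 1*707) = (-6 + 8)*(25/30 - 1*707) = 2*(25*(1/30) - 707) = 2*(5/6 - 707) = 2*(-4237/6) = -4237/3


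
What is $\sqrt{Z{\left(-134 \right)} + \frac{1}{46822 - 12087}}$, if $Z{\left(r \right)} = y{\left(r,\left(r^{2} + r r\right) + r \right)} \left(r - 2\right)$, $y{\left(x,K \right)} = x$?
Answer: $\frac{\sqrt{21987624615135}}{34735} \approx 135.0$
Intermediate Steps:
$Z{\left(r \right)} = r \left(-2 + r\right)$ ($Z{\left(r \right)} = r \left(r - 2\right) = r \left(-2 + r\right)$)
$\sqrt{Z{\left(-134 \right)} + \frac{1}{46822 - 12087}} = \sqrt{- 134 \left(-2 - 134\right) + \frac{1}{46822 - 12087}} = \sqrt{\left(-134\right) \left(-136\right) + \frac{1}{34735}} = \sqrt{18224 + \frac{1}{34735}} = \sqrt{\frac{633010641}{34735}} = \frac{\sqrt{21987624615135}}{34735}$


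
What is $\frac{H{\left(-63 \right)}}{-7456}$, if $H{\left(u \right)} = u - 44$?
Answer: $\frac{107}{7456} \approx 0.014351$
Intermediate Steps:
$H{\left(u \right)} = -44 + u$ ($H{\left(u \right)} = u - 44 = -44 + u$)
$\frac{H{\left(-63 \right)}}{-7456} = \frac{-44 - 63}{-7456} = \left(-107\right) \left(- \frac{1}{7456}\right) = \frac{107}{7456}$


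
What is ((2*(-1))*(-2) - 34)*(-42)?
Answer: 1260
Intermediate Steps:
((2*(-1))*(-2) - 34)*(-42) = (-2*(-2) - 34)*(-42) = (4 - 34)*(-42) = -30*(-42) = 1260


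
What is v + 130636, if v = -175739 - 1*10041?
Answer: -55144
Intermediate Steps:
v = -185780 (v = -175739 - 10041 = -185780)
v + 130636 = -185780 + 130636 = -55144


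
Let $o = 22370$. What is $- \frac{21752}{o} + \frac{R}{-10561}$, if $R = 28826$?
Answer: $- \frac{437280246}{118124785} \approx -3.7019$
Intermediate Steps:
$- \frac{21752}{o} + \frac{R}{-10561} = - \frac{21752}{22370} + \frac{28826}{-10561} = \left(-21752\right) \frac{1}{22370} + 28826 \left(- \frac{1}{10561}\right) = - \frac{10876}{11185} - \frac{28826}{10561} = - \frac{437280246}{118124785}$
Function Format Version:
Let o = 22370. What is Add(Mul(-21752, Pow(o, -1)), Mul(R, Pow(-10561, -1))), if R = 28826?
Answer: Rational(-437280246, 118124785) ≈ -3.7019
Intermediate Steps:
Add(Mul(-21752, Pow(o, -1)), Mul(R, Pow(-10561, -1))) = Add(Mul(-21752, Pow(22370, -1)), Mul(28826, Pow(-10561, -1))) = Add(Mul(-21752, Rational(1, 22370)), Mul(28826, Rational(-1, 10561))) = Add(Rational(-10876, 11185), Rational(-28826, 10561)) = Rational(-437280246, 118124785)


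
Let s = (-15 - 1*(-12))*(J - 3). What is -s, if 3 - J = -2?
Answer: 6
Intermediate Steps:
J = 5 (J = 3 - 1*(-2) = 3 + 2 = 5)
s = -6 (s = (-15 - 1*(-12))*(5 - 3) = (-15 + 12)*2 = -3*2 = -6)
-s = -1*(-6) = 6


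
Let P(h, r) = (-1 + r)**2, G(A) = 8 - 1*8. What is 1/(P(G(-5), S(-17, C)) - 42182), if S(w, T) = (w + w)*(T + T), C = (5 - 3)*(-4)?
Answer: 1/252667 ≈ 3.9578e-6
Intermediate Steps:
G(A) = 0 (G(A) = 8 - 8 = 0)
C = -8 (C = 2*(-4) = -8)
S(w, T) = 4*T*w (S(w, T) = (2*w)*(2*T) = 4*T*w)
1/(P(G(-5), S(-17, C)) - 42182) = 1/((-1 + 4*(-8)*(-17))**2 - 42182) = 1/((-1 + 544)**2 - 42182) = 1/(543**2 - 42182) = 1/(294849 - 42182) = 1/252667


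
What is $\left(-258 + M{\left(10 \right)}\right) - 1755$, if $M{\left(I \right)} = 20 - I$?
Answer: $-2003$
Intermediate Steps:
$\left(-258 + M{\left(10 \right)}\right) - 1755 = \left(-258 + \left(20 - 10\right)\right) - 1755 = \left(-258 + 10\right) - 1755 = -248 - 1755 = -2003$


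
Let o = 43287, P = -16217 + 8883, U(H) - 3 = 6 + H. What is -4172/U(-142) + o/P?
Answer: 186769/7334 ≈ 25.466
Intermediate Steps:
U(H) = 9 + H (U(H) = 3 + (6 + H) = 9 + H)
P = -7334
-4172/U(-142) + o/P = -4172/(9 - 142) + 43287/(-7334) = -4172/(-133) + 43287*(-1/7334) = -4172*(-1/133) - 43287/7334 = 596/19 - 43287/7334 = 186769/7334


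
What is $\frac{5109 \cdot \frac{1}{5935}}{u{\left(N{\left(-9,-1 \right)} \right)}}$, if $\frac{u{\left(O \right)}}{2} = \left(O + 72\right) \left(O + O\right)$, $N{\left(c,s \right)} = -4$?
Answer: $- \frac{5109}{6457280} \approx -0.0007912$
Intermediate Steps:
$u{\left(O \right)} = 4 O \left(72 + O\right)$ ($u{\left(O \right)} = 2 \left(O + 72\right) \left(O + O\right) = 2 \left(72 + O\right) 2 O = 2 \cdot 2 O \left(72 + O\right) = 4 O \left(72 + O\right)$)
$\frac{5109 \cdot \frac{1}{5935}}{u{\left(N{\left(-9,-1 \right)} \right)}} = \frac{5109 \cdot \frac{1}{5935}}{4 \left(-4\right) \left(72 - 4\right)} = \frac{5109 \cdot \frac{1}{5935}}{4 \left(-4\right) 68} = \frac{5109}{5935 \left(-1088\right)} = \frac{5109}{5935} \left(- \frac{1}{1088}\right) = - \frac{5109}{6457280}$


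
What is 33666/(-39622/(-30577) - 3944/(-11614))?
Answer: 996292745429/48397133 ≈ 20586.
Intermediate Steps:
33666/(-39622/(-30577) - 3944/(-11614)) = 33666/(-39622*(-1/30577) - 3944*(-1/11614)) = 33666/(39622/30577 + 1972/5807) = 33666/(290382798/177560639) = 33666*(177560639/290382798) = 996292745429/48397133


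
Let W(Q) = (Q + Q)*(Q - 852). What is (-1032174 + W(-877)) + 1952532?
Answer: 3953024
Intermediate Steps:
W(Q) = 2*Q*(-852 + Q) (W(Q) = (2*Q)*(-852 + Q) = 2*Q*(-852 + Q))
(-1032174 + W(-877)) + 1952532 = (-1032174 + 2*(-877)*(-852 - 877)) + 1952532 = (-1032174 + 2*(-877)*(-1729)) + 1952532 = (-1032174 + 3032666) + 1952532 = 2000492 + 1952532 = 3953024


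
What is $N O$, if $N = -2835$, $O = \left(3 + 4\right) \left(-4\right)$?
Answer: $79380$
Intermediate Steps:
$O = -28$ ($O = 7 \left(-4\right) = -28$)
$N O = \left(-2835\right) \left(-28\right) = 79380$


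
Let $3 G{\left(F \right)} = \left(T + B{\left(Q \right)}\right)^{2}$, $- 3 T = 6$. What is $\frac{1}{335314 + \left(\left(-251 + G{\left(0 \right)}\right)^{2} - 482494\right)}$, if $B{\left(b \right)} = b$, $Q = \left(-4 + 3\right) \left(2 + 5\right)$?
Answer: $- \frac{1}{97004} \approx -1.0309 \cdot 10^{-5}$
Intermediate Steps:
$Q = -7$ ($Q = \left(-1\right) 7 = -7$)
$T = -2$ ($T = \left(- \frac{1}{3}\right) 6 = -2$)
$G{\left(F \right)} = 27$ ($G{\left(F \right)} = \frac{\left(-2 - 7\right)^{2}}{3} = \frac{\left(-9\right)^{2}}{3} = \frac{1}{3} \cdot 81 = 27$)
$\frac{1}{335314 + \left(\left(-251 + G{\left(0 \right)}\right)^{2} - 482494\right)} = \frac{1}{335314 + \left(\left(-251 + 27\right)^{2} - 482494\right)} = \frac{1}{335314 - \left(482494 - \left(-224\right)^{2}\right)} = \frac{1}{335314 + \left(50176 - 482494\right)} = \frac{1}{335314 - 432318} = \frac{1}{-97004} = - \frac{1}{97004}$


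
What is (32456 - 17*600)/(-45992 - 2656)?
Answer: -2782/6081 ≈ -0.45749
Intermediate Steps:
(32456 - 17*600)/(-45992 - 2656) = (32456 - 10200)/(-48648) = 22256*(-1/48648) = -2782/6081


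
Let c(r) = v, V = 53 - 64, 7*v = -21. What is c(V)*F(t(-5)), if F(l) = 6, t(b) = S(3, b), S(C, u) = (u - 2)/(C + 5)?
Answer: -18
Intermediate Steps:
S(C, u) = (-2 + u)/(5 + C)
v = -3 (v = (1/7)*(-21) = -3)
t(b) = -1/4 + b/8 (t(b) = (-2 + b)/(5 + 3) = (-2 + b)/8 = -1/4 + b/8)
V = -11
c(r) = -3
c(V)*F(t(-5)) = -3*6 = -18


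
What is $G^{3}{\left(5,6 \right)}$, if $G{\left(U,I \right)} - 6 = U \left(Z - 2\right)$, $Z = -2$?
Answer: $-2744$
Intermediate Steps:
$G{\left(U,I \right)} = 6 - 4 U$ ($G{\left(U,I \right)} = 6 + U \left(-2 - 2\right) = 6 + U \left(-4\right) = 6 - 4 U$)
$G^{3}{\left(5,6 \right)} = \left(6 - 20\right)^{3} = \left(-14\right)^{3} = -2744$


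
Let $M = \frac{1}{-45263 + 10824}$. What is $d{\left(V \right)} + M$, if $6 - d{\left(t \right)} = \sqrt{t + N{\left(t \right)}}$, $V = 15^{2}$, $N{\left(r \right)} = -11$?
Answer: $\frac{206633}{34439} - \sqrt{214} \approx -8.6288$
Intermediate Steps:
$V = 225$
$d{\left(t \right)} = 6 - \sqrt{-11 + t}$ ($d{\left(t \right)} = 6 - \sqrt{t - 11} = 6 - \sqrt{-11 + t}$)
$M = - \frac{1}{34439}$ ($M = \frac{1}{-34439} = - \frac{1}{34439} \approx -2.9037 \cdot 10^{-5}$)
$d{\left(V \right)} + M = \left(6 - \sqrt{-11 + 225}\right) - \frac{1}{34439} = \left(6 - \sqrt{214}\right) - \frac{1}{34439} = \frac{206633}{34439} - \sqrt{214}$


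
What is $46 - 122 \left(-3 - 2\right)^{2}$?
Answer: $-3004$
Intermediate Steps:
$46 - 122 \left(-3 - 2\right)^{2} = 46 - 122 \left(-5\right)^{2} = 46 - 3050 = -3004$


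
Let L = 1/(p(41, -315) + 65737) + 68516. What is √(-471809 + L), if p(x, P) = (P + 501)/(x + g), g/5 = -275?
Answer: I*√775336573493700003266/43846486 ≈ 635.05*I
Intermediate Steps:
g = -1375 (g = 5*(-275) = -1375)
p(x, P) = (501 + P)/(-1375 + x) (p(x, P) = (P + 501)/(x - 1375) = (501 + P)/(-1375 + x))
L = 3004185835443/43846486 (L = 1/((501 - 315)/(-1375 + 41) + 65737) + 68516 = 1/(186/(-1334) + 65737) + 68516 = 1/(-1/1334*186 + 65737) + 68516 = 1/(-93/667 + 65737) + 68516 = 1/(43846486/667) + 68516 = 667/43846486 + 68516 = 3004185835443/43846486 ≈ 68516.)
√(-471809 + L) = √(-471809 + 3004185835443/43846486) = √(-17682980877731/43846486) = I*√775336573493700003266/43846486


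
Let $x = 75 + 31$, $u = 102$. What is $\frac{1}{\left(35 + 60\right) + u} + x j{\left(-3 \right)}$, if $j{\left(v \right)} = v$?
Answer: $- \frac{62645}{197} \approx -318.0$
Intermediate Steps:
$x = 106$
$\frac{1}{\left(35 + 60\right) + u} + x j{\left(-3 \right)} = \frac{1}{\left(35 + 60\right) + 102} + 106 \left(-3\right) = \frac{1}{95 + 102} - 318 = \frac{1}{197} - 318 = - \frac{62645}{197}$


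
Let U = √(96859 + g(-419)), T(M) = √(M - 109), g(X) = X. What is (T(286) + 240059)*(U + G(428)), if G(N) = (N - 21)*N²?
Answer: 2*(240059 + √177)*(37277944 + √24110) ≈ 1.7899e+13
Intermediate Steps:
T(M) = √(-109 + M)
G(N) = N²*(-21 + N) (G(N) = (-21 + N)*N² = N²*(-21 + N))
U = 2*√24110 (U = √(96859 - 419) = √96440 = 2*√24110 ≈ 310.55)
(T(286) + 240059)*(U + G(428)) = (√(-109 + 286) + 240059)*(2*√24110 + 428²*(-21 + 428)) = (√177 + 240059)*(2*√24110 + 183184*407) = (240059 + √177)*(2*√24110 + 74555888) = (240059 + √177)*(74555888 + 2*√24110)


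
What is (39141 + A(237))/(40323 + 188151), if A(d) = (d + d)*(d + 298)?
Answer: 97577/76158 ≈ 1.2812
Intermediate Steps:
A(d) = 2*d*(298 + d) (A(d) = (2*d)*(298 + d) = 2*d*(298 + d))
(39141 + A(237))/(40323 + 188151) = (39141 + 2*237*(298 + 237))/(40323 + 188151) = (39141 + 2*237*535)/228474 = (39141 + 253590)*(1/228474) = 292731*(1/228474) = 97577/76158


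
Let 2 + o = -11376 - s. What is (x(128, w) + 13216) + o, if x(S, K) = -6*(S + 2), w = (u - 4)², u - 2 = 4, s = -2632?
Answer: 3690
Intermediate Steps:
u = 6 (u = 2 + 4 = 6)
o = -8746 (o = -2 + (-11376 - 1*(-2632)) = -2 + (-11376 + 2632) = -2 - 8744 = -8746)
w = 4 (w = (6 - 4)² = 2² = 4)
x(S, K) = -12 - 6*S (x(S, K) = -6*(2 + S) = -12 - 6*S)
(x(128, w) + 13216) + o = ((-12 - 6*128) + 13216) - 8746 = ((-12 - 768) + 13216) - 8746 = (-780 + 13216) - 8746 = 12436 - 8746 = 3690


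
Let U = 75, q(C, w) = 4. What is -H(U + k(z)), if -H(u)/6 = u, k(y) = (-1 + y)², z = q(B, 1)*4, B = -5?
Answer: 1800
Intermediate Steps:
z = 16 (z = 4*4 = 16)
H(u) = -6*u
-H(U + k(z)) = -(-6)*(75 + (-1 + 16)²) = -(-6)*(75 + 15²) = -(-6)*(75 + 225) = -(-6)*300 = -1*(-1800) = 1800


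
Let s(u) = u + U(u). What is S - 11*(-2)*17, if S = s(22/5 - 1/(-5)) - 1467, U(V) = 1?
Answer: -5437/5 ≈ -1087.4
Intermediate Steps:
s(u) = 1 + u (s(u) = u + 1 = 1 + u)
S = -7307/5 (S = (1 + (22/5 - 1/(-5))) - 1467 = (1 + (22*(⅕) - 1*(-⅕))) - 1467 = (1 + (22/5 + ⅕)) - 1467 = (1 + 23/5) - 1467 = 28/5 - 1467 = -7307/5 ≈ -1461.4)
S - 11*(-2)*17 = -7307/5 - 11*(-2)*17 = -7307/5 - (-22)*17 = -7307/5 - 1*(-374) = -7307/5 + 374 = -5437/5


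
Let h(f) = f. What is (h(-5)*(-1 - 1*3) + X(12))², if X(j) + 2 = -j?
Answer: 36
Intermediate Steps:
X(j) = -2 - j
(h(-5)*(-1 - 1*3) + X(12))² = (-5*(-1 - 1*3) + (-2 - 1*12))² = (-5*(-1 - 3) + (-2 - 12))² = (-5*(-4) - 14)² = (20 - 14)² = 6² = 36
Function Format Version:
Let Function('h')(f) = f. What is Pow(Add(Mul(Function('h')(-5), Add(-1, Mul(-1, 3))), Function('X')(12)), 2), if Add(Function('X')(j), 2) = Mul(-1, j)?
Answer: 36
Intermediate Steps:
Function('X')(j) = Add(-2, Mul(-1, j))
Pow(Add(Mul(Function('h')(-5), Add(-1, Mul(-1, 3))), Function('X')(12)), 2) = Pow(Add(Mul(-5, Add(-1, Mul(-1, 3))), Add(-2, Mul(-1, 12))), 2) = Pow(Add(Mul(-5, Add(-1, -3)), Add(-2, -12)), 2) = Pow(Add(Mul(-5, -4), -14), 2) = Pow(Add(20, -14), 2) = Pow(6, 2) = 36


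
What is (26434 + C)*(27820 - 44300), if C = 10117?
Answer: -602360480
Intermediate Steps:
(26434 + C)*(27820 - 44300) = (26434 + 10117)*(27820 - 44300) = 36551*(-16480) = -602360480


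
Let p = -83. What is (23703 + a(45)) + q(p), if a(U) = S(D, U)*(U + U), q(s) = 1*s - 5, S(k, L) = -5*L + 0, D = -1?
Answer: 3365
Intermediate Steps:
S(k, L) = -5*L
q(s) = -5 + s (q(s) = s - 5 = -5 + s)
a(U) = -10*U² (a(U) = (-5*U)*(U + U) = (-5*U)*(2*U) = -10*U²)
(23703 + a(45)) + q(p) = (23703 - 10*45²) + (-5 - 83) = (23703 - 10*2025) - 88 = (23703 - 20250) - 88 = 3453 - 88 = 3365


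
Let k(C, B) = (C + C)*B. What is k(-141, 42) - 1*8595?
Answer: -20439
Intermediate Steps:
k(C, B) = 2*B*C (k(C, B) = (2*C)*B = 2*B*C)
k(-141, 42) - 1*8595 = 2*42*(-141) - 1*8595 = -11844 - 8595 = -20439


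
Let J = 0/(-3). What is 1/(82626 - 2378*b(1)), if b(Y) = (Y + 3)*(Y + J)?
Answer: 1/73114 ≈ 1.3677e-5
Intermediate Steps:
J = 0 (J = 0*(-⅓) = 0)
b(Y) = Y*(3 + Y) (b(Y) = (Y + 3)*(Y + 0) = (3 + Y)*Y = Y*(3 + Y))
1/(82626 - 2378*b(1)) = 1/(82626 - 2378*(3 + 1)) = 1/(82626 - 2378*4) = 1/(82626 - 9512) = 1/73114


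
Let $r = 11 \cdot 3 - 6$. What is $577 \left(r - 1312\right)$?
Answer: $-741445$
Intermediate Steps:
$r = 27$ ($r = 33 - 6 = 27$)
$577 \left(r - 1312\right) = 577 \left(27 - 1312\right) = 577 \left(-1285\right) = -741445$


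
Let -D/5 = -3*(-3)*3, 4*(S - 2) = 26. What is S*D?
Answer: -2295/2 ≈ -1147.5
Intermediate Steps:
S = 17/2 (S = 2 + (1/4)*26 = 2 + 13/2 = 17/2 ≈ 8.5000)
D = -135 (D = -5*(-3*(-3))*3 = -45*3 = -5*27 = -135)
S*D = (17/2)*(-135) = -2295/2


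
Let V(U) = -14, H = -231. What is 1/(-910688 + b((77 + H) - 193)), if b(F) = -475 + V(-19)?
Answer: -1/911177 ≈ -1.0975e-6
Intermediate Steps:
b(F) = -489 (b(F) = -475 - 14 = -489)
1/(-910688 + b((77 + H) - 193)) = 1/(-910688 - 489) = 1/(-911177) = -1/911177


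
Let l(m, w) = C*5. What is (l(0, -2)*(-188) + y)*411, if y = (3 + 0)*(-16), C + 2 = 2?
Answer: -19728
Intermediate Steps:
C = 0 (C = -2 + 2 = 0)
l(m, w) = 0 (l(m, w) = 0*5 = 0)
y = -48 (y = 3*(-16) = -48)
(l(0, -2)*(-188) + y)*411 = (0*(-188) - 48)*411 = (0 - 48)*411 = -48*411 = -19728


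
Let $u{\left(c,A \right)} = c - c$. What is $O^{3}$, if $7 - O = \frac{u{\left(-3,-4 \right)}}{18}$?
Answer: $343$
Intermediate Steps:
$u{\left(c,A \right)} = 0$
$O = 7$ ($O = 7 - \frac{0}{18} = 7 - 0 \cdot \frac{1}{18} = 7 - 0 = 7 + 0 = 7$)
$O^{3} = 7^{3} = 343$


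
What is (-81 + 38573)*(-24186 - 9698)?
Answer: -1304262928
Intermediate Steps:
(-81 + 38573)*(-24186 - 9698) = 38492*(-33884) = -1304262928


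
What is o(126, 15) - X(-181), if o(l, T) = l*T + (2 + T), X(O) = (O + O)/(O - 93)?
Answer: 261078/137 ≈ 1905.7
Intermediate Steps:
X(O) = 2*O/(-93 + O) (X(O) = (2*O)/(-93 + O) = 2*O/(-93 + O))
o(l, T) = 2 + T + T*l (o(l, T) = T*l + (2 + T) = 2 + T + T*l)
o(126, 15) - X(-181) = (2 + 15 + 15*126) - 2*(-181)/(-93 - 181) = (2 + 15 + 1890) - 2*(-181)/(-274) = 1907 - 2*(-181)*(-1)/274 = 1907 - 1*181/137 = 1907 - 181/137 = 261078/137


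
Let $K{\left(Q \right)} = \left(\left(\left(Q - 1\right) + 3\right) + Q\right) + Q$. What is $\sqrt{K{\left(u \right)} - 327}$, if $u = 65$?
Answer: $i \sqrt{130} \approx 11.402 i$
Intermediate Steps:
$K{\left(Q \right)} = 2 + 3 Q$ ($K{\left(Q \right)} = \left(\left(\left(-1 + Q\right) + 3\right) + Q\right) + Q = \left(\left(2 + Q\right) + Q\right) + Q = \left(2 + 2 Q\right) + Q = 2 + 3 Q$)
$\sqrt{K{\left(u \right)} - 327} = \sqrt{\left(2 + 3 \cdot 65\right) - 327} = \sqrt{\left(2 + 195\right) - 327} = \sqrt{197 - 327} = \sqrt{-130} = i \sqrt{130}$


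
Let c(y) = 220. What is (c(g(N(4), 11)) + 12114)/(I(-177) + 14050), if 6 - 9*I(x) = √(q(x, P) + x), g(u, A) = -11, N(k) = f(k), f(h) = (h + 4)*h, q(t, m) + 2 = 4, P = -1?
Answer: 14037374736/15991120111 + 555030*I*√7/15991120111 ≈ 0.87782 + 9.183e-5*I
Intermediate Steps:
q(t, m) = 2 (q(t, m) = -2 + 4 = 2)
f(h) = h*(4 + h) (f(h) = (4 + h)*h = h*(4 + h))
N(k) = k*(4 + k)
I(x) = ⅔ - √(2 + x)/9
(c(g(N(4), 11)) + 12114)/(I(-177) + 14050) = (220 + 12114)/((⅔ - √(2 - 177)/9) + 14050) = 12334/((⅔ - 5*I*√7/9) + 14050) = 12334/(42152/3 - 5*I*√7/9)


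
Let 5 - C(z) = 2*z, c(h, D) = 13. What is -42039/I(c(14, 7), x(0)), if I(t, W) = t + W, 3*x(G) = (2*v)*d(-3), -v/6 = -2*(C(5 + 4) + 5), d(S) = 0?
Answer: -42039/13 ≈ -3233.8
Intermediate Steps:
C(z) = 5 - 2*z
v = -96 (v = -(-12)*((5 - 2*(5 + 4)) + 5) = -(-12)*((5 - 2*9) + 5) = -(-12)*((5 - 18) + 5) = -(-12)*(-13 + 5) = -(-12)*(-8) = -6*16 = -96)
x(G) = 0 (x(G) = ((2*(-96))*0)/3 = (-192*0)/3 = (⅓)*0 = 0)
I(t, W) = W + t
-42039/I(c(14, 7), x(0)) = -42039/(0 + 13) = -42039/13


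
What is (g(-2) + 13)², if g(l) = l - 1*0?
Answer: 121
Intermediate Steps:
g(l) = l (g(l) = l + 0 = l)
(g(-2) + 13)² = (-2 + 13)² = 11² = 121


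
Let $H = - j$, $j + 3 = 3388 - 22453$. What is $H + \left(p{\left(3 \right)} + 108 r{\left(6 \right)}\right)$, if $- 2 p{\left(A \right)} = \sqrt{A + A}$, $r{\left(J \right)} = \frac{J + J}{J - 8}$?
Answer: $18420 - \frac{\sqrt{6}}{2} \approx 18419.0$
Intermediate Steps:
$r{\left(J \right)} = \frac{2 J}{-8 + J}$
$j = -19068$ ($j = -3 + \left(3388 - 22453\right) = -3 - 19065 = -19068$)
$p{\left(A \right)} = - \frac{\sqrt{2} \sqrt{A}}{2}$ ($p{\left(A \right)} = - \frac{\sqrt{A + A}}{2} = - \frac{\sqrt{2 A}}{2} = - \frac{\sqrt{2} \sqrt{A}}{2}$)
$H = 19068$ ($H = \left(-1\right) \left(-19068\right) = 19068$)
$H + \left(p{\left(3 \right)} + 108 r{\left(6 \right)}\right) = 19068 + \left(- \frac{\sqrt{2} \sqrt{3}}{2} + 108 \cdot 2 \cdot 6 \frac{1}{-8 + 6}\right) = 19068 + \left(- \frac{\sqrt{6}}{2} + 108 \cdot 2 \cdot 6 \frac{1}{-2}\right) = 19068 + \left(- \frac{\sqrt{6}}{2} + 108 \cdot 2 \cdot 6 \left(- \frac{1}{2}\right)\right) = 19068 - \left(648 + \frac{\sqrt{6}}{2}\right) = 18420 - \frac{\sqrt{6}}{2}$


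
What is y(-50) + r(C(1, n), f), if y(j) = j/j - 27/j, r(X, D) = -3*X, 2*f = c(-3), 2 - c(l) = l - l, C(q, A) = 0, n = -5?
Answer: 77/50 ≈ 1.5400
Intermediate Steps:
c(l) = 2 (c(l) = 2 - (l - l) = 2 - 1*0 = 2 + 0 = 2)
f = 1 (f = (½)*2 = 1)
y(j) = 1 - 27/j
y(-50) + r(C(1, n), f) = (-27 - 50)/(-50) - 3*0 = -1/50*(-77) + 0 = 77/50 + 0 = 77/50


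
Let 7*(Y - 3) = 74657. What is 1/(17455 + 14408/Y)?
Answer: 37339/651802673 ≈ 5.7286e-5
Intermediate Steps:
Y = 74678/7 (Y = 3 + (⅐)*74657 = 3 + 74657/7 = 74678/7 ≈ 10668.)
1/(17455 + 14408/Y) = 1/(17455 + 14408/(74678/7)) = 1/(17455 + 14408*(7/74678)) = 1/(17455 + 50428/37339) = 1/(651802673/37339) = 37339/651802673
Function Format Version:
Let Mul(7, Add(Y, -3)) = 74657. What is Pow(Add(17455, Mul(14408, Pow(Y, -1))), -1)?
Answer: Rational(37339, 651802673) ≈ 5.7286e-5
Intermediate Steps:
Y = Rational(74678, 7) (Y = Add(3, Mul(Rational(1, 7), 74657)) = Add(3, Rational(74657, 7)) = Rational(74678, 7) ≈ 10668.)
Pow(Add(17455, Mul(14408, Pow(Y, -1))), -1) = Pow(Add(17455, Mul(14408, Pow(Rational(74678, 7), -1))), -1) = Pow(Add(17455, Mul(14408, Rational(7, 74678))), -1) = Pow(Add(17455, Rational(50428, 37339)), -1) = Pow(Rational(651802673, 37339), -1) = Rational(37339, 651802673)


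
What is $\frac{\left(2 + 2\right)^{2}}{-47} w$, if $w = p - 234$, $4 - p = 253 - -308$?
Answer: $\frac{12656}{47} \approx 269.28$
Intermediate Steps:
$p = -557$ ($p = 4 - \left(253 - -308\right) = 4 - \left(253 + 308\right) = 4 - 561 = -557$)
$w = -791$ ($w = -557 - 234 = -791$)
$\frac{\left(2 + 2\right)^{2}}{-47} w = \frac{\left(2 + 2\right)^{2}}{-47} \left(-791\right) = 4^{2} \left(- \frac{1}{47}\right) \left(-791\right) = 16 \left(- \frac{1}{47}\right) \left(-791\right) = \left(- \frac{16}{47}\right) \left(-791\right) = \frac{12656}{47}$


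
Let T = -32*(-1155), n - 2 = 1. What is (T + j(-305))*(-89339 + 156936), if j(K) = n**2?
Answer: 2498993493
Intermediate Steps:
n = 3 (n = 2 + 1 = 3)
T = 36960
j(K) = 9 (j(K) = 3**2 = 9)
(T + j(-305))*(-89339 + 156936) = (36960 + 9)*(-89339 + 156936) = 36969*67597 = 2498993493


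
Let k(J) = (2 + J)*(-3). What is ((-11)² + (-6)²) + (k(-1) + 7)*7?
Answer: 185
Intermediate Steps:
k(J) = -6 - 3*J
((-11)² + (-6)²) + (k(-1) + 7)*7 = ((-11)² + (-6)²) + ((-6 - 3*(-1)) + 7)*7 = (121 + 36) + ((-6 + 3) + 7)*7 = 157 + (-3 + 7)*7 = 157 + 4*7 = 157 + 28 = 185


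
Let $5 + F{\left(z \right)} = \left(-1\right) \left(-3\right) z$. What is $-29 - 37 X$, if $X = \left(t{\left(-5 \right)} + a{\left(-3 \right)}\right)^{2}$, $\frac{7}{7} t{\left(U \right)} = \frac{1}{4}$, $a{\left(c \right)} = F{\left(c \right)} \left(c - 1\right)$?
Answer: $- \frac{1873589}{16} \approx -1.171 \cdot 10^{5}$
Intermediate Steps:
$F{\left(z \right)} = -5 + 3 z$ ($F{\left(z \right)} = -5 + \left(-1\right) \left(-3\right) z = -5 + 3 z$)
$a{\left(c \right)} = \left(-1 + c\right) \left(-5 + 3 c\right)$ ($a{\left(c \right)} = \left(-5 + 3 c\right) \left(c - 1\right) = \left(-5 + 3 c\right) \left(-1 + c\right) = \left(-1 + c\right) \left(-5 + 3 c\right)$)
$t{\left(U \right)} = \frac{1}{4}$
$X = \frac{50625}{16}$ ($X = \left(\frac{1}{4} + \left(-1 - 3\right) \left(-5 + 3 \left(-3\right)\right)\right)^{2} = \left(\frac{1}{4} - 4 \left(-5 - 9\right)\right)^{2} = \left(\frac{1}{4} - -56\right)^{2} = \left(\frac{1}{4} + 56\right)^{2} = \left(\frac{225}{4}\right)^{2} = \frac{50625}{16} \approx 3164.1$)
$-29 - 37 X = -29 - \frac{1873125}{16} = - \frac{1873589}{16}$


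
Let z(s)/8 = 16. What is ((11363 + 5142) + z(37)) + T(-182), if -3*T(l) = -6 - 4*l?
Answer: 49177/3 ≈ 16392.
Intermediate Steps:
T(l) = 2 + 4*l/3 (T(l) = -(-6 - 4*l)/3 = 2 + 4*l/3)
z(s) = 128 (z(s) = 8*16 = 128)
((11363 + 5142) + z(37)) + T(-182) = ((11363 + 5142) + 128) + (2 + (4/3)*(-182)) = (16505 + 128) + (2 - 728/3) = 16633 - 722/3 = 49177/3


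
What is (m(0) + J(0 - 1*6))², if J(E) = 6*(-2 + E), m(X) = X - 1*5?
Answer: 2809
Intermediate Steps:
m(X) = -5 + X (m(X) = X - 5 = -5 + X)
J(E) = -12 + 6*E
(m(0) + J(0 - 1*6))² = ((-5 + 0) + (-12 + 6*(0 - 1*6)))² = (-5 + (-12 + 6*(0 - 6)))² = (-5 + (-12 + 6*(-6)))² = (-5 + (-12 - 36))² = (-5 - 48)² = (-53)² = 2809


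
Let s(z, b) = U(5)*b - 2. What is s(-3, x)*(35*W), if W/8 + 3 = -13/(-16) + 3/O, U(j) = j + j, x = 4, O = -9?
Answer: -80465/3 ≈ -26822.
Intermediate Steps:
U(j) = 2*j
W = -121/6 (W = -24 + 8*(-13/(-16) + 3/(-9)) = -24 + 8*(-13*(-1/16) + 3*(-1/9)) = -24 + 8*(13/16 - 1/3) = -24 + 8*(23/48) = -24 + 23/6 = -121/6 ≈ -20.167)
s(z, b) = -2 + 10*b (s(z, b) = (2*5)*b - 2 = 10*b - 2 = -2 + 10*b)
s(-3, x)*(35*W) = (-2 + 10*4)*(35*(-121/6)) = (-2 + 40)*(-4235/6) = 38*(-4235/6) = -80465/3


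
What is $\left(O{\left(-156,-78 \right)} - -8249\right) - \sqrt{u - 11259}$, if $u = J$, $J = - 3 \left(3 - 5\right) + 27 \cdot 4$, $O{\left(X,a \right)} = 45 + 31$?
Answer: $8325 - i \sqrt{11145} \approx 8325.0 - 105.57 i$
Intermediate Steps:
$O{\left(X,a \right)} = 76$
$J = 114$ ($J = \left(-3\right) \left(-2\right) + 108 = 6 + 108 = 114$)
$u = 114$
$\left(O{\left(-156,-78 \right)} - -8249\right) - \sqrt{u - 11259} = \left(76 - -8249\right) - \sqrt{114 - 11259} = \left(76 + 8249\right) - \sqrt{114 - 11259} = 8325 - \sqrt{-11145} = 8325 - i \sqrt{11145}$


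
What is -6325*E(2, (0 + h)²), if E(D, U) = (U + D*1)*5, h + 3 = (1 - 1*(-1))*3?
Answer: -347875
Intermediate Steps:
h = 3 (h = -3 + (1 - 1*(-1))*3 = -3 + (1 + 1)*3 = -3 + 2*3 = -3 + 6 = 3)
E(D, U) = 5*D + 5*U (E(D, U) = (U + D)*5 = (D + U)*5 = 5*D + 5*U)
-6325*E(2, (0 + h)²) = -6325*(5*2 + 5*(0 + 3)²) = -6325*(10 + 5*3²) = -6325*(10 + 5*9) = -6325*(10 + 45) = -6325*55 = -347875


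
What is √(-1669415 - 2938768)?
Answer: I*√4608183 ≈ 2146.7*I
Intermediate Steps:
√(-1669415 - 2938768) = √(-4608183) = I*√4608183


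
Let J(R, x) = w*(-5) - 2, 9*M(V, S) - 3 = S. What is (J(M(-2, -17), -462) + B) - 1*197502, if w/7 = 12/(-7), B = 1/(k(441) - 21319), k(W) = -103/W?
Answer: -1856325445649/9401782 ≈ -1.9744e+5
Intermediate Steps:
M(V, S) = 1/3 + S/9
B = -441/9401782 (B = 1/(-103/441 - 21319) = 1/(-9401782/441) = -441/9401782 ≈ -4.6906e-5)
w = -12 (w = 7*(12/(-7)) = 7*(12*(-1/7)) = 7*(-12/7) = -12)
J(R, x) = 58 (J(R, x) = -12*(-5) - 2 = 60 - 2 = 58)
(J(M(-2, -17), -462) + B) - 1*197502 = (58 - 441/9401782) - 1*197502 = 545302915/9401782 - 197502 = -1856325445649/9401782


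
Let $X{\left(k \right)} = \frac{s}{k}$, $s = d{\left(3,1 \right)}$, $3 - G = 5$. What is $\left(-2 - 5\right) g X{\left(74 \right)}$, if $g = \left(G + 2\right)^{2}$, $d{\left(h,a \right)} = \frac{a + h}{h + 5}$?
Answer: $0$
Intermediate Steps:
$d{\left(h,a \right)} = \frac{a + h}{5 + h}$
$G = -2$ ($G = 3 - 5 = -2$)
$s = \frac{1}{2}$ ($s = \frac{1 + 3}{5 + 3} = \frac{1}{8} \cdot 4 = \frac{1}{2} \approx 0.5$)
$g = 0$ ($g = \left(-2 + 2\right)^{2} = 0^{2} = 0$)
$X{\left(k \right)} = \frac{1}{2 k}$
$\left(-2 - 5\right) g X{\left(74 \right)} = \left(-2 - 5\right) 0 \frac{1}{2 \cdot 74} = \left(-7\right) 0 \cdot \frac{1}{2} \cdot \frac{1}{74} = 0 \cdot \frac{1}{148} = 0$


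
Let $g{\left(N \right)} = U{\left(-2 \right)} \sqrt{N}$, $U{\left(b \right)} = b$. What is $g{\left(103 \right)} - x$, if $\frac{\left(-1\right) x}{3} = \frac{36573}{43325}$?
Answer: $\frac{109719}{43325} - 2 \sqrt{103} \approx -17.765$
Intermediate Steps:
$x = - \frac{109719}{43325}$ ($x = - 3 \cdot \frac{36573}{43325} = - 3 \cdot 36573 \cdot \frac{1}{43325} = \left(-3\right) \frac{36573}{43325} = - \frac{109719}{43325} \approx -2.5325$)
$g{\left(N \right)} = - 2 \sqrt{N}$
$g{\left(103 \right)} - x = - 2 \sqrt{103} - - \frac{109719}{43325} = - 2 \sqrt{103} + \frac{109719}{43325} = \frac{109719}{43325} - 2 \sqrt{103}$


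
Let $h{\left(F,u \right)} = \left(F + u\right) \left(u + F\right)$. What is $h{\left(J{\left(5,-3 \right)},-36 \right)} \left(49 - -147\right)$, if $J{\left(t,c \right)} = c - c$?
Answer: $254016$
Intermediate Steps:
$J{\left(t,c \right)} = 0$
$h{\left(F,u \right)} = \left(F + u\right)^{2}$ ($h{\left(F,u \right)} = \left(F + u\right) \left(F + u\right) = \left(F + u\right)^{2}$)
$h{\left(J{\left(5,-3 \right)},-36 \right)} \left(49 - -147\right) = \left(0 - 36\right)^{2} \left(49 - -147\right) = \left(-36\right)^{2} \left(49 + \left(-204 + 351\right)\right) = 1296 \left(49 + 147\right) = 1296 \cdot 196 = 254016$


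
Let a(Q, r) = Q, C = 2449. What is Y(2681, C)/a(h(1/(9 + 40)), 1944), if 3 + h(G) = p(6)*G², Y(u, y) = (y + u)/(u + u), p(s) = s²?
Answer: -293265/914987 ≈ -0.32051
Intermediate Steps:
Y(u, y) = (u + y)/(2*u) (Y(u, y) = (u + y)/((2*u)) = (u + y)*(1/(2*u)) = (u + y)/(2*u))
h(G) = -3 + 36*G² (h(G) = -3 + 6²*G² = -3 + 36*G²)
Y(2681, C)/a(h(1/(9 + 40)), 1944) = ((½)*(2681 + 2449)/2681)/(-3 + 36*(1/(9 + 40))²) = ((½)*(1/2681)*5130)/(-3 + 36*(1/49)²) = 2565/(2681*(-3 + 36*(1/49)²)) = 2565/(2681*(-3 + 36*(1/2401))) = 2565/(2681*(-3 + 36/2401)) = 2565/(2681*(-7167/2401)) = (2565/2681)*(-2401/7167) = -293265/914987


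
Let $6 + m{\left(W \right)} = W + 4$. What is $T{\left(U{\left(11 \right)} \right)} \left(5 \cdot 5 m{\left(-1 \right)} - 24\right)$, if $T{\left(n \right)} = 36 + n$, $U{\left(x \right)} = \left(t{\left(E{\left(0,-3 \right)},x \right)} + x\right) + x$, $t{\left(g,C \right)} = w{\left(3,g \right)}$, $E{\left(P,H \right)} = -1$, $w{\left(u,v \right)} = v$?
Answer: $-5643$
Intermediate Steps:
$t{\left(g,C \right)} = g$
$m{\left(W \right)} = -2 + W$ ($m{\left(W \right)} = -6 + \left(W + 4\right) = -6 + \left(4 + W\right) = -2 + W$)
$U{\left(x \right)} = -1 + 2 x$ ($U{\left(x \right)} = \left(-1 + x\right) + x = -1 + 2 x$)
$T{\left(U{\left(11 \right)} \right)} \left(5 \cdot 5 m{\left(-1 \right)} - 24\right) = \left(36 + \left(-1 + 2 \cdot 11\right)\right) \left(5 \cdot 5 \left(-2 - 1\right) - 24\right) = \left(36 + \left(-1 + 22\right)\right) \left(25 \left(-3\right) - 24\right) = \left(36 + 21\right) \left(-75 - 24\right) = 57 \left(-99\right) = -5643$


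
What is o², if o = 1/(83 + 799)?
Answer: 1/777924 ≈ 1.2855e-6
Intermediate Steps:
o = 1/882 ≈ 0.0011338
o² = (1/882)² = 1/777924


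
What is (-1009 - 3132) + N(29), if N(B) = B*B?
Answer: -3300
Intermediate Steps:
N(B) = B**2
(-1009 - 3132) + N(29) = (-1009 - 3132) + 29**2 = -4141 + 841 = -3300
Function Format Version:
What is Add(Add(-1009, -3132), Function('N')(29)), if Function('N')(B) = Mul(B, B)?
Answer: -3300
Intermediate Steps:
Function('N')(B) = Pow(B, 2)
Add(Add(-1009, -3132), Function('N')(29)) = Add(Add(-1009, -3132), Pow(29, 2)) = Add(-4141, 841) = -3300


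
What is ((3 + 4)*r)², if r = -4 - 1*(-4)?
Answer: 0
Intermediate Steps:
r = 0 (r = -4 + 4 = 0)
((3 + 4)*r)² = ((3 + 4)*0)² = (7*0)² = 0² = 0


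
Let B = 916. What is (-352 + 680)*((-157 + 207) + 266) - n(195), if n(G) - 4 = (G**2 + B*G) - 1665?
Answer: -111336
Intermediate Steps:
n(G) = -1661 + G**2 + 916*G (n(G) = 4 + ((G**2 + 916*G) - 1665) = 4 + (-1665 + G**2 + 916*G) = -1661 + G**2 + 916*G)
(-352 + 680)*((-157 + 207) + 266) - n(195) = (-352 + 680)*((-157 + 207) + 266) - (-1661 + 195**2 + 916*195) = 328*(50 + 266) - (-1661 + 38025 + 178620) = 328*316 - 1*214984 = 103648 - 214984 = -111336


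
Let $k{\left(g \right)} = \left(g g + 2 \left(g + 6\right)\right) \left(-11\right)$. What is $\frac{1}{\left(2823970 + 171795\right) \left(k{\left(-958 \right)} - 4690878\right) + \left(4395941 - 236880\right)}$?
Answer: $- \frac{1}{44233478634509} \approx -2.2607 \cdot 10^{-14}$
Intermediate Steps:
$k{\left(g \right)} = -132 - 22 g - 11 g^{2}$ ($k{\left(g \right)} = \left(g^{2} + 2 \left(6 + g\right)\right) \left(-11\right) = \left(g^{2} + \left(12 + 2 g\right)\right) \left(-11\right) = \left(12 + g^{2} + 2 g\right) \left(-11\right) = -132 - 22 g - 11 g^{2}$)
$\frac{1}{\left(2823970 + 171795\right) \left(k{\left(-958 \right)} - 4690878\right) + \left(4395941 - 236880\right)} = \frac{1}{\left(2823970 + 171795\right) \left(\left(-132 - -21076 - 11 \left(-958\right)^{2}\right) - 4690878\right) + \left(4395941 - 236880\right)} = \frac{1}{2995765 \left(\left(-132 + 21076 - 10095404\right) - 4690878\right) + 4159061} = \frac{1}{2995765 \left(-10074460 - 4690878\right) + 4159061} = \frac{1}{2995765 \left(-14765338\right) + 4159061} = \frac{1}{-44233482793570 + 4159061} = \frac{1}{-44233478634509} = - \frac{1}{44233478634509}$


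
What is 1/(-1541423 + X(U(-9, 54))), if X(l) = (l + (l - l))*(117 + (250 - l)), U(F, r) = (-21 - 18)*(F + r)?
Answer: -1/5265533 ≈ -1.8991e-7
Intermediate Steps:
U(F, r) = -39*F - 39*r (U(F, r) = -39*(F + r) = -39*F - 39*r)
X(l) = l*(367 - l) (X(l) = (l + 0)*(367 - l) = l*(367 - l))
1/(-1541423 + X(U(-9, 54))) = 1/(-1541423 + (-39*(-9) - 39*54)*(367 - (-39*(-9) - 39*54))) = 1/(-1541423 + (351 - 2106)*(367 - (351 - 2106))) = 1/(-1541423 - 1755*(367 - 1*(-1755))) = 1/(-1541423 - 1755*(367 + 1755)) = 1/(-1541423 - 1755*2122) = 1/(-1541423 - 3724110) = 1/(-5265533) = -1/5265533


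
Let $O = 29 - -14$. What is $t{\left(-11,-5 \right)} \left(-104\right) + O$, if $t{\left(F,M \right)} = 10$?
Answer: $-997$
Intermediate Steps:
$O = 43$ ($O = 29 + 14 = 43$)
$t{\left(-11,-5 \right)} \left(-104\right) + O = 10 \left(-104\right) + 43 = -1040 + 43 = -997$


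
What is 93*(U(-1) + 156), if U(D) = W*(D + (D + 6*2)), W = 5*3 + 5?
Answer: 33108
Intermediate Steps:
W = 20 (W = 15 + 5 = 20)
U(D) = 240 + 40*D (U(D) = 20*(D + (D + 6*2)) = 20*(D + (D + 12)) = 20*(D + (12 + D)) = 20*(12 + 2*D) = 240 + 40*D)
93*(U(-1) + 156) = 93*((240 + 40*(-1)) + 156) = 93*((240 - 40) + 156) = 93*(200 + 156) = 93*356 = 33108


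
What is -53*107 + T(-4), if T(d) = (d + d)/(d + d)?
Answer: -5670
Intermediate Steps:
T(d) = 1 (T(d) = (2*d)/((2*d)) = (2*d)*(1/(2*d)) = 1)
-53*107 + T(-4) = -53*107 + 1 = -5671 + 1 = -5670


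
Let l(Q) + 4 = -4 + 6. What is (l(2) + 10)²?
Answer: 64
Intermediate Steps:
l(Q) = -2 (l(Q) = -4 + (-4 + 6) = -4 + 2 = -2)
(l(2) + 10)² = (-2 + 10)² = 8² = 64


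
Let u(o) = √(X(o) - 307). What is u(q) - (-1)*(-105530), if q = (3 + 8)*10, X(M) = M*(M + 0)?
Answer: -105530 + √11793 ≈ -1.0542e+5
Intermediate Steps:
X(M) = M² (X(M) = M*M = M²)
q = 110 (q = 11*10 = 110)
u(o) = √(-307 + o²) (u(o) = √(o² - 307) = √(-307 + o²))
u(q) - (-1)*(-105530) = √(-307 + 110²) - (-1)*(-105530) = √(-307 + 12100) - 1*105530 = √11793 - 105530 = -105530 + √11793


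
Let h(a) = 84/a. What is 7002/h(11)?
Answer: 12837/14 ≈ 916.93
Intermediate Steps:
7002/h(11) = 7002/((84/11)) = 7002/((84*(1/11))) = 7002/(84/11) = 7002*(11/84) = 12837/14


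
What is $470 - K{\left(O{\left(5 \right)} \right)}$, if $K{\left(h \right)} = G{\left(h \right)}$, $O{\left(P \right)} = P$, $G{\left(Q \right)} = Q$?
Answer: $465$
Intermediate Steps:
$K{\left(h \right)} = h$
$470 - K{\left(O{\left(5 \right)} \right)} = 470 - 5 = 465$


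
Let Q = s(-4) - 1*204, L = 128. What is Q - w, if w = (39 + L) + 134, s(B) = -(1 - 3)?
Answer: -503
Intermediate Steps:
s(B) = 2 (s(B) = -1*(-2) = 2)
Q = -202 (Q = 2 - 1*204 = 2 - 204 = -202)
w = 301 (w = (39 + 128) + 134 = 167 + 134 = 301)
Q - w = -202 - 1*301 = -202 - 301 = -503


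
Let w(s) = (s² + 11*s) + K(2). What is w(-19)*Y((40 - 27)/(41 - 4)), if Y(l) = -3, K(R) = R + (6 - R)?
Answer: -474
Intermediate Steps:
K(R) = 6
w(s) = 6 + s² + 11*s (w(s) = (s² + 11*s) + 6 = 6 + s² + 11*s)
w(-19)*Y((40 - 27)/(41 - 4)) = (6 + (-19)² + 11*(-19))*(-3) = (6 + 361 - 209)*(-3) = 158*(-3) = -474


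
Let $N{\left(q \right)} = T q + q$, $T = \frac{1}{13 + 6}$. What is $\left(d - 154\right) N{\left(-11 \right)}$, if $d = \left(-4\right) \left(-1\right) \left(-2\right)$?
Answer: $\frac{35640}{19} \approx 1875.8$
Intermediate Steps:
$T = \frac{1}{19} \approx 0.052632$
$N{\left(q \right)} = \frac{20 q}{19}$ ($N{\left(q \right)} = \frac{q}{19} + q = \frac{20 q}{19}$)
$d = -8$ ($d = 4 \left(-2\right) = -8$)
$\left(d - 154\right) N{\left(-11 \right)} = \left(-8 - 154\right) \frac{20}{19} \left(-11\right) = \left(-162\right) \left(- \frac{220}{19}\right) = \frac{35640}{19}$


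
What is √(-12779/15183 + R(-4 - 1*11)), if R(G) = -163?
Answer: 2*I*√1049148674/5061 ≈ 12.8*I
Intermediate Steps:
√(-12779/15183 + R(-4 - 1*11)) = √(-12779/15183 - 163) = √(-2487608/15183) = 2*I*√1049148674/5061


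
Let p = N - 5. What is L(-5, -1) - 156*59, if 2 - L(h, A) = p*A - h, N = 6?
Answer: -9206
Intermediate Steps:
p = 1 (p = 6 - 5 = 1)
L(h, A) = 2 + h - A (L(h, A) = 2 - (1*A - h) = 2 - (A - h) = 2 + (h - A) = 2 + h - A)
L(-5, -1) - 156*59 = (2 - 5 - 1*(-1)) - 156*59 = (2 - 5 + 1) - 9204 = -2 - 9204 = -9206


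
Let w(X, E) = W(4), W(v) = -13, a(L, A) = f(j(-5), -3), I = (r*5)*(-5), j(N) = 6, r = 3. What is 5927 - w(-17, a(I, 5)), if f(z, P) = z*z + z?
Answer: 5940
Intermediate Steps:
I = -75 (I = (3*5)*(-5) = 15*(-5) = -75)
f(z, P) = z + z² (f(z, P) = z² + z = z + z²)
a(L, A) = 42 (a(L, A) = 6*(1 + 6) = 6*7 = 42)
w(X, E) = -13
5927 - w(-17, a(I, 5)) = 5927 - 1*(-13) = 5927 + 13 = 5940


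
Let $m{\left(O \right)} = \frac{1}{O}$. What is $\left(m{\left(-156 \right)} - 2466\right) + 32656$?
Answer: $\frac{4709639}{156} \approx 30190.0$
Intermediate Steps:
$\left(m{\left(-156 \right)} - 2466\right) + 32656 = \left(\frac{1}{-156} - 2466\right) + 32656 = \left(- \frac{1}{156} - 2466\right) + 32656 = - \frac{384697}{156} + 32656 = \frac{4709639}{156}$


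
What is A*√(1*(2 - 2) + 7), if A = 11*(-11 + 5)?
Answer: -66*√7 ≈ -174.62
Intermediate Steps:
A = -66 (A = 11*(-6) = -66)
A*√(1*(2 - 2) + 7) = -66*√(1*(2 - 2) + 7) = -66*√(1*0 + 7) = -66*√(0 + 7) = -66*√7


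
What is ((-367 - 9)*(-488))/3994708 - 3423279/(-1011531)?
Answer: 1155050317305/336730914829 ≈ 3.4302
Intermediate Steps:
((-367 - 9)*(-488))/3994708 - 3423279/(-1011531) = -376*(-488)*(1/3994708) - 3423279*(-1/1011531) = 183488*(1/3994708) + 1141093/337177 = 45872/998677 + 1141093/337177 = 1155050317305/336730914829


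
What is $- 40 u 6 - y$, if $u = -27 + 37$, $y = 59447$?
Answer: $-61847$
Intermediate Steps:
$u = 10$
$- 40 u 6 - y = \left(-40\right) 10 \cdot 6 - 59447 = \left(-400\right) 6 - 59447 = -2400 - 59447 = -61847$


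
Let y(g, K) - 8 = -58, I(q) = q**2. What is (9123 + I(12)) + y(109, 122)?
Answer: 9217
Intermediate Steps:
y(g, K) = -50 (y(g, K) = 8 - 58 = -50)
(9123 + I(12)) + y(109, 122) = (9123 + 12**2) - 50 = (9123 + 144) - 50 = 9267 - 50 = 9217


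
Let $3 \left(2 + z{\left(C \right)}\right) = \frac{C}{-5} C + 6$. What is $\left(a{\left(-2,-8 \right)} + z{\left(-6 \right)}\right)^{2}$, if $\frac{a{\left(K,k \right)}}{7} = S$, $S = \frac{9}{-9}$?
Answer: $\frac{2209}{25} \approx 88.36$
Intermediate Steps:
$S = -1$ ($S = 9 \left(- \frac{1}{9}\right) = -1$)
$a{\left(K,k \right)} = -7$ ($a{\left(K,k \right)} = 7 \left(-1\right) = -7$)
$z{\left(C \right)} = - \frac{C^{2}}{15}$ ($z{\left(C \right)} = -2 + \frac{\frac{C}{-5} C + 6}{3} = -2 + \frac{C \left(- \frac{1}{5}\right) C + 6}{3} = -2 + \frac{- \frac{C}{5} C + 6}{3} = -2 + \frac{- \frac{C^{2}}{5} + 6}{3} = -2 + \frac{6 - \frac{C^{2}}{5}}{3} = -2 - \left(-2 + \frac{C^{2}}{15}\right) = - \frac{C^{2}}{15}$)
$\left(a{\left(-2,-8 \right)} + z{\left(-6 \right)}\right)^{2} = \left(-7 - \frac{\left(-6\right)^{2}}{15}\right)^{2} = \left(-7 - \frac{12}{5}\right)^{2} = \left(- \frac{47}{5}\right)^{2} = \frac{2209}{25}$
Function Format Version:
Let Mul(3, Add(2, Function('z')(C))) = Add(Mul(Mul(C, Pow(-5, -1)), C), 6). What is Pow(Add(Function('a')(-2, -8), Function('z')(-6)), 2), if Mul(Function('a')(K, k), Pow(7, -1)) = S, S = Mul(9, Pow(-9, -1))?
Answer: Rational(2209, 25) ≈ 88.360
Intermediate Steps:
S = -1 (S = Mul(9, Rational(-1, 9)) = -1)
Function('a')(K, k) = -7 (Function('a')(K, k) = Mul(7, -1) = -7)
Function('z')(C) = Mul(Rational(-1, 15), Pow(C, 2)) (Function('z')(C) = Add(-2, Mul(Rational(1, 3), Add(Mul(Mul(C, Pow(-5, -1)), C), 6))) = Add(-2, Mul(Rational(1, 3), Add(Mul(Mul(C, Rational(-1, 5)), C), 6))) = Add(-2, Mul(Rational(1, 3), Add(Mul(Mul(Rational(-1, 5), C), C), 6))) = Add(-2, Mul(Rational(1, 3), Add(Mul(Rational(-1, 5), Pow(C, 2)), 6))) = Add(-2, Mul(Rational(1, 3), Add(6, Mul(Rational(-1, 5), Pow(C, 2))))) = Add(-2, Add(2, Mul(Rational(-1, 15), Pow(C, 2)))) = Mul(Rational(-1, 15), Pow(C, 2)))
Pow(Add(Function('a')(-2, -8), Function('z')(-6)), 2) = Pow(Add(-7, Mul(Rational(-1, 15), Pow(-6, 2))), 2) = Pow(Add(-7, Mul(Rational(-1, 15), 36)), 2) = Pow(Add(-7, Rational(-12, 5)), 2) = Pow(Rational(-47, 5), 2) = Rational(2209, 25)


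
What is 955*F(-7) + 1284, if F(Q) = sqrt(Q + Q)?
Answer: 1284 + 955*I*sqrt(14) ≈ 1284.0 + 3573.3*I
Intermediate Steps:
F(Q) = sqrt(2)*sqrt(Q) (F(Q) = sqrt(2*Q) = sqrt(2)*sqrt(Q))
955*F(-7) + 1284 = 955*(sqrt(2)*sqrt(-7)) + 1284 = 955*(sqrt(2)*(I*sqrt(7))) + 1284 = 955*(I*sqrt(14)) + 1284 = 955*I*sqrt(14) + 1284 = 1284 + 955*I*sqrt(14)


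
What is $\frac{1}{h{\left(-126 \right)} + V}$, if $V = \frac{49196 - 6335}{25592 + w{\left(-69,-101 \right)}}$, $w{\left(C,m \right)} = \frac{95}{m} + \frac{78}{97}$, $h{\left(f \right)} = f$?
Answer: $- \frac{35817641}{4453035735} \approx -0.0080434$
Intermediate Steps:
$w{\left(C,m \right)} = \frac{78}{97} + \frac{95}{m}$ ($w{\left(C,m \right)} = \frac{95}{m} + 78 \cdot \frac{1}{97} = \frac{95}{m} + \frac{78}{97} = \frac{78}{97} + \frac{95}{m}$)
$V = \frac{59987031}{35817641}$ ($V = \frac{49196 - 6335}{25592 + \left(\frac{78}{97} + \frac{95}{-101}\right)} = \frac{42861}{25592 + \left(\frac{78}{97} + 95 \left(- \frac{1}{101}\right)\right)} = \frac{42861}{25592 + \left(\frac{78}{97} - \frac{95}{101}\right)} = \frac{42861}{25592 - \frac{1337}{9797}} = \frac{42861}{\frac{250723487}{9797}} = 42861 \cdot \frac{9797}{250723487} = \frac{59987031}{35817641} \approx 1.6748$)
$\frac{1}{h{\left(-126 \right)} + V} = \frac{1}{-126 + \frac{59987031}{35817641}} = \frac{1}{- \frac{4453035735}{35817641}} = - \frac{35817641}{4453035735}$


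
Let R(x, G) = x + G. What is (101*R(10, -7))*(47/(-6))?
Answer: -4747/2 ≈ -2373.5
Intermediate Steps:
R(x, G) = G + x
(101*R(10, -7))*(47/(-6)) = (101*(-7 + 10))*(47/(-6)) = (101*3)*(47*(-1/6)) = 303*(-47/6) = -4747/2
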